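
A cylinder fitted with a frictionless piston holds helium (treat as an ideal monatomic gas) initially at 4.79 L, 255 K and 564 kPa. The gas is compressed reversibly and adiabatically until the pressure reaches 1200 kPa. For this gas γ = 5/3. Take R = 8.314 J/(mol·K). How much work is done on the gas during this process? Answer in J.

n = P₁V₁/(RT₁) = 564×4.79/(8.314×255) = 1.27 mol.
Adiabatic: T₂/T₁ = (P₂/P₁)^((γ−1)/γ) ⇒ T₂ = 255×(2.13)^0.400 = 345 K; V₂ = 3.05 L.
ΔU = nCvΔT = 1.27×12.5×(345−255) = 1430 J.
Q = 0 for an adiabatic process, so W = −ΔU = -1430 J.
Work done on the gas = −W_by = 1430 J.

1430 J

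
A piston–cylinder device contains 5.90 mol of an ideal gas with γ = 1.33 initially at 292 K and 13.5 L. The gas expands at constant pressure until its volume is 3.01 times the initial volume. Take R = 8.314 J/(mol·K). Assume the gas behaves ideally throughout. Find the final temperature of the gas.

P₁ = nRT₁/V₁ = 5.90×8.314×292/13.5 = 1060 kPa.
Isobaric: P stays 1060 kPa; V/T = const ⇒ T₂ = 879 K, V₂ = 40.6 L.

879 K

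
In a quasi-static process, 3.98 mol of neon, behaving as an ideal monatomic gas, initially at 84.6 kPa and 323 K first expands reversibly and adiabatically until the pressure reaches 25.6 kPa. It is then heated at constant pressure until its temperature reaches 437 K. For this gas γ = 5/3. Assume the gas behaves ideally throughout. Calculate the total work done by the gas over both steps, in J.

V₁ = nRT₁/P₁ = 3.98×8.314×323/84.6 = 126 L.
Step 1 — Adiabatic: T₂/T₁ = (P₂/P₁)^((γ−1)/γ) ⇒ T₂ = 323×(0.303)^0.400 = 200 K; V₂ = 259 L.
ΔU = nCvΔT = 3.98×12.5×(200−323) = -6090 J.
Q = 0 for an adiabatic process, so W = −ΔU = 6090 J.
State after step 1: P = 25.6 kPa, V = 259 L, T = 200 K.
Step 2 — Isobaric: P stays 25.6 kPa; V/T = const ⇒ T₂ = 437 K, V₂ = 565 L.
W = PΔV = 25.6×(565−259) kPa·L = 7830 J.
ΔU = nCvΔT = 3.98×12.5×(437−200) = 11800 J.
Q = ΔU + W = nCpΔT = 19600 J.
Net over both steps: W = 13900 J, Q = 19600 J, ΔU = 5660 J.

13900 J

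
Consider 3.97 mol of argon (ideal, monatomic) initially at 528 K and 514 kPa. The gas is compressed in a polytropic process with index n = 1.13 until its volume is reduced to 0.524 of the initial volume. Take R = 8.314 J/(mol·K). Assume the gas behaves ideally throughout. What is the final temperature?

V₁ = nRT₁/P₁ = 3.97×8.314×528/514 = 33.9 L.
Polytropic n=1.13: T₂ = T₁(V₁/V₂)^(n−1) = 528×(1.91)^0.13 = 574 K; P₂ = P₁(V₁/V₂)^n = 1070 kPa.

574 K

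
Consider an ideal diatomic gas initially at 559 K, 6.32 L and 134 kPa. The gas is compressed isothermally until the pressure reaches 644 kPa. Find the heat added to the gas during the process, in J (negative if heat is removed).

-1330 J

n = P₁V₁/(RT₁) = 134×6.32/(8.314×559) = 0.182 mol.
Isothermal: T stays 559 K; PV = const ⇒ V₂ = 1.32 L, P₂ = 644 kPa.
ΔU = 0 (ideal gas, T constant).
W = nRT ln(V₂/V₁) = 0.182×8.314×559×ln(0.208) = -1330 J.
Q = ΔU + W = -1330 J.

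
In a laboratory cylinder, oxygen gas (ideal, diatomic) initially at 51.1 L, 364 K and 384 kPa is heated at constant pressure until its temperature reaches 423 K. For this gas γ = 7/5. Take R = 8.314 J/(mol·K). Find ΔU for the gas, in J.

7950 J

n = P₁V₁/(RT₁) = 384×51.1/(8.314×364) = 6.48 mol.
Isobaric: P stays 384 kPa; V/T = const ⇒ T₂ = 423 K, V₂ = 59.4 L.
For an ideal gas ΔU = nCvΔT with Cv = (5/2)R = 20.8 J/(mol·K).
ΔU = 6.48×20.8×(423−364) = 7950 J.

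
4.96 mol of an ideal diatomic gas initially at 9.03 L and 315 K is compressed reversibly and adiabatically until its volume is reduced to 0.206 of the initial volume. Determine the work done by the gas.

P₁ = nRT₁/V₁ = 4.96×8.314×315/9.03 = 1440 kPa.
Adiabatic: TV^(γ−1) = const ⇒ T₂ = 315×(4.85)^0.400 = 593 K; PV^γ = const ⇒ P₂ = 13100 kPa.
ΔU = nCvΔT = 4.96×20.8×(593−315) = 28600 J.
Q = 0 for an adiabatic process, so W = −ΔU = -28600 J.

-28600 J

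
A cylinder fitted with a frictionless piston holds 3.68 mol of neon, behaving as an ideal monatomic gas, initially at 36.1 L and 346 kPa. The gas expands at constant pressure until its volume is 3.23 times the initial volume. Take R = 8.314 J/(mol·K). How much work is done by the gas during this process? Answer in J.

27900 J

T₁ = P₁V₁/(nR) = 346×36.1/(3.68×8.314) = 408 K.
Isobaric: P stays 346 kPa; V/T = const ⇒ T₂ = 1320 K, V₂ = 117 L.
W = PΔV = 346×(117−36.1) kPa·L = 27900 J.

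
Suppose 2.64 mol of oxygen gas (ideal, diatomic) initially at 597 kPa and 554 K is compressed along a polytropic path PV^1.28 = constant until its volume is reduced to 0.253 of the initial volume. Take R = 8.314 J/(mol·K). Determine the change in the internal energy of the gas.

V₁ = nRT₁/P₁ = 2.64×8.314×554/597 = 20.4 L.
Polytropic n=1.28: T₂ = T₁(V₁/V₂)^(n−1) = 554×(3.95)^0.28 = 814 K; P₂ = P₁(V₁/V₂)^n = 3470 kPa.
For an ideal gas ΔU = nCvΔT with Cv = (5/2)R = 20.8 J/(mol·K).
ΔU = 2.64×20.8×(814−554) = 14300 J.

14300 J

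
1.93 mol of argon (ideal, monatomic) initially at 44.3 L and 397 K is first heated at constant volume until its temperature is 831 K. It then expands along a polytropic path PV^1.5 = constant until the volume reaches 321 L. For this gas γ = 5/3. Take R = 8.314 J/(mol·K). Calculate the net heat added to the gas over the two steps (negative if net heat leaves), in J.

P₁ = nRT₁/V₁ = 1.93×8.314×397/44.3 = 144 kPa.
Step 1 — Isochoric: V stays 44.3 L; P/T = const ⇒ T₂ = 831 K, P₂ = 301 kPa.
W = 0 (no volume change).
ΔU = nCvΔT = 1.93×12.5×(831−397) = 10400 J.
Q = ΔU = 10400 J.
State after step 1: P = 301 kPa, V = 44.3 L, T = 831 K.
Step 2 — Polytropic n=1.5: T₂ = T₁(V₁/V₂)^(n−1) = 831×(0.138)^0.50 = 309 K; P₂ = P₁(V₁/V₂)^n = 15.4 kPa.
W = (P₁V₁−P₂V₂)/(n−1) = (301×44.3−15.4×321)/0.50 = 16800 J.
ΔU = nCvΔT = 1.93×12.5×(309−831) = -12600 J.
Q = ΔU + W = 4190 J.
Net over both steps: W = 16800 J, Q = 14600 J, ΔU = -2130 J.

14600 J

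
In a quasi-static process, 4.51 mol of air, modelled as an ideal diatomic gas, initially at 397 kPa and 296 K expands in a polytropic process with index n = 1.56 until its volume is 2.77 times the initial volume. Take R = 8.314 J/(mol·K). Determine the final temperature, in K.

167 K

V₁ = nRT₁/P₁ = 4.51×8.314×296/397 = 28.0 L.
Polytropic n=1.56: T₂ = T₁(V₁/V₂)^(n−1) = 296×(0.361)^0.56 = 167 K; P₂ = P₁(V₁/V₂)^n = 81.0 kPa.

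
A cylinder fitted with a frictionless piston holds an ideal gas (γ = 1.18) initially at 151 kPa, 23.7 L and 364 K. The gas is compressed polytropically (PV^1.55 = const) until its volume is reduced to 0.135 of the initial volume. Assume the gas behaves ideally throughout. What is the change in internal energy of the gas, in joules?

39900 J

n = P₁V₁/(RT₁) = 151×23.7/(8.314×364) = 1.18 mol.
Polytropic n=1.55: T₂ = T₁(V₁/V₂)^(n−1) = 364×(7.41)^0.55 = 1100 K; P₂ = P₁(V₁/V₂)^n = 3360 kPa.
For an ideal gas ΔU = nCvΔT with Cv = R/(γ−1) = 46.2 J/(mol·K).
ΔU = 1.18×46.2×(1100−364) = 39900 J.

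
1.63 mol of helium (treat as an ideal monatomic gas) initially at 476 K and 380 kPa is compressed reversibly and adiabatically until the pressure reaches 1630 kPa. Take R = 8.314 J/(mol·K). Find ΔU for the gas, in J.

V₁ = nRT₁/P₁ = 1.63×8.314×476/380 = 17.0 L.
Adiabatic: T₂/T₁ = (P₂/P₁)^((γ−1)/γ) ⇒ T₂ = 476×(4.29)^0.400 = 852 K; V₂ = 7.09 L.
For an ideal gas ΔU = nCvΔT with Cv = (3/2)R = 12.5 J/(mol·K).
ΔU = 1.63×12.5×(852−476) = 7650 J.

7650 J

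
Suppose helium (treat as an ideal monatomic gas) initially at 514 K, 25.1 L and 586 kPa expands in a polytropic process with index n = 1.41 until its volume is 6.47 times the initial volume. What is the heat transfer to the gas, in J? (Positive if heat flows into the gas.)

7390 J

n = P₁V₁/(RT₁) = 586×25.1/(8.314×514) = 3.44 mol.
Polytropic n=1.41: T₂ = T₁(V₁/V₂)^(n−1) = 514×(0.155)^0.41 = 239 K; P₂ = P₁(V₁/V₂)^n = 42.1 kPa.
W = (P₁V₁−P₂V₂)/(n−1) = (586×25.1−42.1×162)/0.41 = 19200 J.
ΔU = nCvΔT = 3.44×12.5×(239−514) = -11800 J.
Q = ΔU + W = 7390 J.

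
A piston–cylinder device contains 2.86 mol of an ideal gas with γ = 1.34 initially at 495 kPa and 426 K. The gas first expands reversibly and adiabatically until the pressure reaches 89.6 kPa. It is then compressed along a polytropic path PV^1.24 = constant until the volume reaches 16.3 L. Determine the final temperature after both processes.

396 K

V₁ = nRT₁/P₁ = 2.86×8.314×426/495 = 20.5 L.
Step 1 — Adiabatic: T₂/T₁ = (P₂/P₁)^((γ−1)/γ) ⇒ T₂ = 426×(0.181)^0.254 = 276 K; V₂ = 73.3 L.
ΔU = nCvΔT = 2.86×24.5×(276−426) = -10500 J.
Q = 0 for an adiabatic process, so W = −ΔU = 10500 J.
State after step 1: P = 89.6 kPa, V = 73.3 L, T = 276 K.
Step 2 — Polytropic n=1.24: T₂ = T₁(V₁/V₂)^(n−1) = 276×(4.50)^0.24 = 396 K; P₂ = P₁(V₁/V₂)^n = 578 kPa.
W = (P₁V₁−P₂V₂)/(n−1) = (89.6×73.3−578×16.3)/0.24 = -11900 J.
ΔU = nCvΔT = 2.86×24.5×(396−276) = 8390 J.
Q = ΔU + W = -3490 J.
Net over both steps: W = -1400 J, Q = -3490 J, ΔU = -2100 J.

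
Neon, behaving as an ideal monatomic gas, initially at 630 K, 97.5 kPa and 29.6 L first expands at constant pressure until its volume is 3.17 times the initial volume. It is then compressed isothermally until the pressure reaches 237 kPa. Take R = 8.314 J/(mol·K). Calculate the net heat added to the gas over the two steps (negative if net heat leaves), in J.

7530 J

n = P₁V₁/(RT₁) = 97.5×29.6/(8.314×630) = 0.551 mol.
Step 1 — Isobaric: P stays 97.5 kPa; V/T = const ⇒ T₂ = 2000 K, V₂ = 93.8 L.
W = PΔV = 97.5×(93.8−29.6) kPa·L = 6260 J.
ΔU = nCvΔT = 0.551×12.5×(2000−630) = 9390 J.
Q = ΔU + W = nCpΔT = 15700 J.
State after step 1: P = 97.5 kPa, V = 93.8 L, T = 2000 K.
Step 2 — Isothermal: T stays 2000 K; PV = const ⇒ V₂ = 38.6 L, P₂ = 237 kPa.
ΔU = 0 (ideal gas, T constant).
W = nRT ln(V₂/V₁) = 0.551×8.314×2000×ln(0.411) = -8130 J.
Q = ΔU + W = -8130 J.
Net over both steps: W = -1860 J, Q = 7530 J, ΔU = 9390 J.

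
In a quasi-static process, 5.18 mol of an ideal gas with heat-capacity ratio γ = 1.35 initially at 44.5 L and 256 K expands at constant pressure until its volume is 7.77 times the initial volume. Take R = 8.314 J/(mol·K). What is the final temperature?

1990 K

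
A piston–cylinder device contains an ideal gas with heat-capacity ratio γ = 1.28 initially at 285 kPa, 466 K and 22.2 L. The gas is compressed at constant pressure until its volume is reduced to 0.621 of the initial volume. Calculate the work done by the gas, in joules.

n = P₁V₁/(RT₁) = 285×22.2/(8.314×466) = 1.63 mol.
Isobaric: P stays 285 kPa; V/T = const ⇒ T₂ = 289 K, V₂ = 13.8 L.
W = PΔV = 285×(13.8−22.2) kPa·L = -2400 J.

-2400 J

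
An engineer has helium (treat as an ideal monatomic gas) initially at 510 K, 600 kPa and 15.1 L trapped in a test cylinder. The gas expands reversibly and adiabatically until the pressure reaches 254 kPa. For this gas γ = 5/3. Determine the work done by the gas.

n = P₁V₁/(RT₁) = 600×15.1/(8.314×510) = 2.14 mol.
Adiabatic: T₂/T₁ = (P₂/P₁)^((γ−1)/γ) ⇒ T₂ = 510×(0.423)^0.400 = 362 K; V₂ = 25.3 L.
ΔU = nCvΔT = 2.14×12.5×(362−510) = -3950 J.
Q = 0 for an adiabatic process, so W = −ΔU = 3950 J.

3950 J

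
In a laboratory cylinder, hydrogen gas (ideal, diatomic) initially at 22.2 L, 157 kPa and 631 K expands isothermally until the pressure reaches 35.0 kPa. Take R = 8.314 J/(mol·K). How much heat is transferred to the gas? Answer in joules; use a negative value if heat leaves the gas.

5230 J

n = P₁V₁/(RT₁) = 157×22.2/(8.314×631) = 0.664 mol.
Isothermal: T stays 631 K; PV = const ⇒ V₂ = 99.6 L, P₂ = 35.0 kPa.
ΔU = 0 (ideal gas, T constant).
W = nRT ln(V₂/V₁) = 0.664×8.314×631×ln(4.49) = 5230 J.
Q = ΔU + W = 5230 J.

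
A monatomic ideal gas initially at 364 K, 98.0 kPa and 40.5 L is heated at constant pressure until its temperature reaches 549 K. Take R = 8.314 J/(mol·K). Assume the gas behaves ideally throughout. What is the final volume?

Isobaric: P stays 98.0 kPa; V/T = const ⇒ T₂ = 549 K, V₂ = 61.1 L.

61.1 L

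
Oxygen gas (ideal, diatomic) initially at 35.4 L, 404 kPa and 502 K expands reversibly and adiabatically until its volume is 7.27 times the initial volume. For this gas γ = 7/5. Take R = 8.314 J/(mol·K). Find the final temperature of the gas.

227 K

Adiabatic: TV^(γ−1) = const ⇒ T₂ = 502×(0.138)^0.400 = 227 K; PV^γ = const ⇒ P₂ = 25.1 kPa.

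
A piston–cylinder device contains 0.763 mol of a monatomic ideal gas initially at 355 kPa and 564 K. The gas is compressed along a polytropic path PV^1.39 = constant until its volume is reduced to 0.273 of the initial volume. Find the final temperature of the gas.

V₁ = nRT₁/P₁ = 0.763×8.314×564/355 = 10.1 L.
Polytropic n=1.39: T₂ = T₁(V₁/V₂)^(n−1) = 564×(3.66)^0.39 = 936 K; P₂ = P₁(V₁/V₂)^n = 2160 kPa.

936 K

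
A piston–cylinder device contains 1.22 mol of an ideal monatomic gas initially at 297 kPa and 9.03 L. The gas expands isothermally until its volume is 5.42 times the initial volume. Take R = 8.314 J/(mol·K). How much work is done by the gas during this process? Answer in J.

T₁ = P₁V₁/(nR) = 297×9.03/(1.22×8.314) = 264 K.
Isothermal: T stays 264 K; PV = const ⇒ V₂ = 48.9 L, P₂ = 54.8 kPa.
W = nRT ln(V₂/V₁) = 1.22×8.314×264×ln(5.42) = 4530 J.

4530 J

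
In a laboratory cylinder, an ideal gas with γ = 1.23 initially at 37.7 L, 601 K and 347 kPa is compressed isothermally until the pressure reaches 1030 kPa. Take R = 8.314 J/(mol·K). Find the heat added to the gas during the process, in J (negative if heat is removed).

-14200 J

n = P₁V₁/(RT₁) = 347×37.7/(8.314×601) = 2.62 mol.
Isothermal: T stays 601 K; PV = const ⇒ V₂ = 12.7 L, P₂ = 1030 kPa.
ΔU = 0 (ideal gas, T constant).
W = nRT ln(V₂/V₁) = 2.62×8.314×601×ln(0.337) = -14200 J.
Q = ΔU + W = -14200 J.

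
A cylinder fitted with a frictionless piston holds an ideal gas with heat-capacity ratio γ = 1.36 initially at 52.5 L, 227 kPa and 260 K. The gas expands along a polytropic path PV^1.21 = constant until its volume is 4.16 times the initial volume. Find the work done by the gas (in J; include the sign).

14700 J

n = P₁V₁/(RT₁) = 227×52.5/(8.314×260) = 5.51 mol.
Polytropic n=1.21: T₂ = T₁(V₁/V₂)^(n−1) = 260×(0.240)^0.21 = 193 K; P₂ = P₁(V₁/V₂)^n = 40.5 kPa.
W = (P₁V₁−P₂V₂)/(n−1) = (227×52.5−40.5×218)/0.21 = 14700 J.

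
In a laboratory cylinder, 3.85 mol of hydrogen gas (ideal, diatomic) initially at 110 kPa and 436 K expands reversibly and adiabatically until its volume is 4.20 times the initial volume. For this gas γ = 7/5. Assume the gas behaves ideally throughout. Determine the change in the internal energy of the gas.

-15200 J

V₁ = nRT₁/P₁ = 3.85×8.314×436/110 = 127 L.
Adiabatic: TV^(γ−1) = const ⇒ T₂ = 436×(0.238)^0.400 = 246 K; PV^γ = const ⇒ P₂ = 14.8 kPa.
For an ideal gas ΔU = nCvΔT with Cv = (5/2)R = 20.8 J/(mol·K).
ΔU = 3.85×20.8×(246−436) = -15200 J.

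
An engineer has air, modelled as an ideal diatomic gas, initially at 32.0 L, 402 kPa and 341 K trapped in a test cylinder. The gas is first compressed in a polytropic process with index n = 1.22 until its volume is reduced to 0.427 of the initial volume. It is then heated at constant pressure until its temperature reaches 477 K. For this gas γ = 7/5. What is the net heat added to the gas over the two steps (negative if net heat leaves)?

3270 J

n = P₁V₁/(RT₁) = 402×32.0/(8.314×341) = 4.54 mol.
Step 1 — Polytropic n=1.22: T₂ = T₁(V₁/V₂)^(n−1) = 341×(2.34)^0.22 = 411 K; P₂ = P₁(V₁/V₂)^n = 1140 kPa.
W = (P₁V₁−P₂V₂)/(n−1) = (402×32.0−1140×13.7)/0.22 = -12000 J.
ΔU = nCvΔT = 4.54×20.8×(411−341) = 6620 J.
Q = ΔU + W = -5420 J.
State after step 1: P = 1140 kPa, V = 13.7 L, T = 411 K.
Step 2 — Isobaric: P stays 1140 kPa; V/T = const ⇒ T₂ = 477 K, V₂ = 15.9 L.
W = PΔV = 1140×(15.9−13.7) kPa·L = 2480 J.
ΔU = nCvΔT = 4.54×20.8×(477−411) = 6210 J.
Q = ΔU + W = nCpΔT = 8690 J.
Net over both steps: W = -9560 J, Q = 3270 J, ΔU = 12800 J.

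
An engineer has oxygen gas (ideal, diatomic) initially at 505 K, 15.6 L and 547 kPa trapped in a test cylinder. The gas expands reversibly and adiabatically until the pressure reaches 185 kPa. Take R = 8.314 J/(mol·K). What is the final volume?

33.8 L

Adiabatic: T₂/T₁ = (P₂/P₁)^((γ−1)/γ) ⇒ T₂ = 505×(0.338)^0.286 = 370 K; V₂ = 33.8 L.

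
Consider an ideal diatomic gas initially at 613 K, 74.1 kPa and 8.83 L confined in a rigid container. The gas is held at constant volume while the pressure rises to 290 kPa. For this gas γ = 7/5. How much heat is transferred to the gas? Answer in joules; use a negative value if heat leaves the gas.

n = P₁V₁/(RT₁) = 74.1×8.83/(8.314×613) = 0.128 mol.
Isochoric: V stays 8.83 L; P/T = const ⇒ T₂ = 2400 K, P₂ = 290 kPa.
W = 0 (no volume change).
ΔU = nCvΔT = 0.128×20.8×(2400−613) = 4770 J.
Q = ΔU = 4770 J.

4770 J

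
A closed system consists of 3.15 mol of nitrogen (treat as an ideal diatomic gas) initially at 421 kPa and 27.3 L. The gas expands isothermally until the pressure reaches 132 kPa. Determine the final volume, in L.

T₁ = P₁V₁/(nR) = 421×27.3/(3.15×8.314) = 439 K.
Isothermal: T stays 439 K; PV = const ⇒ V₂ = 87.1 L, P₂ = 132 kPa.

87.1 L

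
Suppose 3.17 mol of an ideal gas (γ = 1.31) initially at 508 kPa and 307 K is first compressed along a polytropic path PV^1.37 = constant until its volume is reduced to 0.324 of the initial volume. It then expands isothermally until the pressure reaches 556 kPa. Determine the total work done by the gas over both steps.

V₁ = nRT₁/P₁ = 3.17×8.314×307/508 = 15.9 L.
Step 1 — Polytropic n=1.37: T₂ = T₁(V₁/V₂)^(n−1) = 307×(3.09)^0.37 = 466 K; P₂ = P₁(V₁/V₂)^n = 2380 kPa.
W = (P₁V₁−P₂V₂)/(n−1) = (508×15.9−2380×5.16)/0.37 = -11300 J.
ΔU = nCvΔT = 3.17×26.8×(466−307) = 13500 J.
Q = ΔU + W = 2190 J.
State after step 1: P = 2380 kPa, V = 5.16 L, T = 466 K.
Step 2 — Isothermal: T stays 466 K; PV = const ⇒ V₂ = 22.1 L, P₂ = 556 kPa.
ΔU = 0 (ideal gas, T constant).
W = nRT ln(V₂/V₁) = 3.17×8.314×466×ln(4.28) = 17800 J.
Q = ΔU + W = 17800 J.
Net over both steps: W = 6530 J, Q = 20000 J, ΔU = 13500 J.

6530 J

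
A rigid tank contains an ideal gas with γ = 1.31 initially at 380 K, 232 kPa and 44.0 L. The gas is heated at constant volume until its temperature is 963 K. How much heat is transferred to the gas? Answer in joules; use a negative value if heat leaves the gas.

n = P₁V₁/(RT₁) = 232×44.0/(8.314×380) = 3.23 mol.
Isochoric: V stays 44.0 L; P/T = const ⇒ T₂ = 963 K, P₂ = 588 kPa.
W = 0 (no volume change).
ΔU = nCvΔT = 3.23×26.8×(963−380) = 50500 J.
Q = ΔU = 50500 J.

50500 J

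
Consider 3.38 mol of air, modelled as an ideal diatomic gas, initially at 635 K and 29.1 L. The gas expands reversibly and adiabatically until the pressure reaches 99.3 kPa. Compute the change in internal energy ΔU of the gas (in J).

-18100 J

P₁ = nRT₁/V₁ = 3.38×8.314×635/29.1 = 613 kPa.
Adiabatic: T₂/T₁ = (P₂/P₁)^((γ−1)/γ) ⇒ T₂ = 635×(0.162)^0.286 = 377 K; V₂ = 107 L.
For an ideal gas ΔU = nCvΔT with Cv = (5/2)R = 20.8 J/(mol·K).
ΔU = 3.38×20.8×(377−635) = -18100 J.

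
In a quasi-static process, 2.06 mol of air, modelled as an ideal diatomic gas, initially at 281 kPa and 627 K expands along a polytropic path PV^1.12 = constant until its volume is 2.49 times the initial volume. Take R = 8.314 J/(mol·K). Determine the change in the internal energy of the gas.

-2780 J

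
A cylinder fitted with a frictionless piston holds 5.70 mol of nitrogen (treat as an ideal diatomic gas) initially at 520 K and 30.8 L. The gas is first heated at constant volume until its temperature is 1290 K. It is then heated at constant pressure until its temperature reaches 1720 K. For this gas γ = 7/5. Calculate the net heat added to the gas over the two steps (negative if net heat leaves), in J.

163000 J

P₁ = nRT₁/V₁ = 5.70×8.314×520/30.8 = 800 kPa.
Step 1 — Isochoric: V stays 30.8 L; P/T = const ⇒ T₂ = 1290 K, P₂ = 1980 kPa.
W = 0 (no volume change).
ΔU = nCvΔT = 5.70×20.8×(1290−520) = 91200 J.
Q = ΔU = 91200 J.
State after step 1: P = 1980 kPa, V = 30.8 L, T = 1290 K.
Step 2 — Isobaric: P stays 1980 kPa; V/T = const ⇒ T₂ = 1720 K, V₂ = 41.1 L.
W = PΔV = 1980×(41.1−30.8) kPa·L = 20400 J.
ΔU = nCvΔT = 5.70×20.8×(1720−1290) = 50900 J.
Q = ΔU + W = nCpΔT = 71300 J.
Net over both steps: W = 20400 J, Q = 163000 J, ΔU = 142000 J.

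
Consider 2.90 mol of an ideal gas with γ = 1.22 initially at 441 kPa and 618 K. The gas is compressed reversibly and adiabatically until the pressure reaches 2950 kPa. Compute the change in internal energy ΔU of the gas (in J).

V₁ = nRT₁/P₁ = 2.90×8.314×618/441 = 33.8 L.
Adiabatic: T₂/T₁ = (P₂/P₁)^((γ−1)/γ) ⇒ T₂ = 618×(6.69)^0.180 = 871 K; V₂ = 7.12 L.
For an ideal gas ΔU = nCvΔT with Cv = R/(γ−1) = 37.8 J/(mol·K).
ΔU = 2.90×37.8×(871−618) = 27700 J.

27700 J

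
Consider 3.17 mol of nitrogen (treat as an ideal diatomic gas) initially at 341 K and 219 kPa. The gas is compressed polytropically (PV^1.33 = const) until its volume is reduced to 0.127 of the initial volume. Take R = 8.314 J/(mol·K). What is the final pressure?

3410 kPa

V₁ = nRT₁/P₁ = 3.17×8.314×341/219 = 41.0 L.
Polytropic n=1.33: T₂ = T₁(V₁/V₂)^(n−1) = 341×(7.87)^0.33 = 674 K; P₂ = P₁(V₁/V₂)^n = 3410 kPa.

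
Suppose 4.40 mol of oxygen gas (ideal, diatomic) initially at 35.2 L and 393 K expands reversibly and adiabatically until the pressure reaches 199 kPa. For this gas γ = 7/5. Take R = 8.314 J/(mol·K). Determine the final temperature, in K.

P₁ = nRT₁/V₁ = 4.40×8.314×393/35.2 = 408 kPa.
Adiabatic: T₂/T₁ = (P₂/P₁)^((γ−1)/γ) ⇒ T₂ = 393×(0.487)^0.286 = 320 K; V₂ = 58.8 L.

320 K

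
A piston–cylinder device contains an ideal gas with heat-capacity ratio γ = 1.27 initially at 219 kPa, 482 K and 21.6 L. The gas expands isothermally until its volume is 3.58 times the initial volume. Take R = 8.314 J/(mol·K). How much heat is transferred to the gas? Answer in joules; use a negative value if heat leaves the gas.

6030 J

n = P₁V₁/(RT₁) = 219×21.6/(8.314×482) = 1.18 mol.
Isothermal: T stays 482 K; PV = const ⇒ V₂ = 77.3 L, P₂ = 61.2 kPa.
ΔU = 0 (ideal gas, T constant).
W = nRT ln(V₂/V₁) = 1.18×8.314×482×ln(3.58) = 6030 J.
Q = ΔU + W = 6030 J.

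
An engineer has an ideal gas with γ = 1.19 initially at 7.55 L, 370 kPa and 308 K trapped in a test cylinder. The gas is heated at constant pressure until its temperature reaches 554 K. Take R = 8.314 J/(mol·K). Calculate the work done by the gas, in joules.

n = P₁V₁/(RT₁) = 370×7.55/(8.314×308) = 1.09 mol.
Isobaric: P stays 370 kPa; V/T = const ⇒ T₂ = 554 K, V₂ = 13.6 L.
W = PΔV = 370×(13.6−7.55) kPa·L = 2230 J.

2230 J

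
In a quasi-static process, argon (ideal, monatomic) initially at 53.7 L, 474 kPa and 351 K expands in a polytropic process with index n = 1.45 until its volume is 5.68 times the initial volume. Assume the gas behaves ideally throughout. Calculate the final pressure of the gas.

38.2 kPa

Polytropic n=1.45: T₂ = T₁(V₁/V₂)^(n−1) = 351×(0.176)^0.45 = 161 K; P₂ = P₁(V₁/V₂)^n = 38.2 kPa.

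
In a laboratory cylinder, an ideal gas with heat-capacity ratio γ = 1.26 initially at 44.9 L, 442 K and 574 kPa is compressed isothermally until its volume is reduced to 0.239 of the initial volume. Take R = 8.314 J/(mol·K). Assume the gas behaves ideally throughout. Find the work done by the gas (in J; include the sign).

-36900 J

n = P₁V₁/(RT₁) = 574×44.9/(8.314×442) = 7.01 mol.
Isothermal: T stays 442 K; PV = const ⇒ V₂ = 10.7 L, P₂ = 2400 kPa.
W = nRT ln(V₂/V₁) = 7.01×8.314×442×ln(0.239) = -36900 J.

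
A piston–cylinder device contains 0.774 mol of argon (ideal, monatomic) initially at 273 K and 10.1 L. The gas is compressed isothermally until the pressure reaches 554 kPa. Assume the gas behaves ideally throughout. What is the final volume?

3.17 L

P₁ = nRT₁/V₁ = 0.774×8.314×273/10.1 = 174 kPa.
Isothermal: T stays 273 K; PV = const ⇒ V₂ = 3.17 L, P₂ = 554 kPa.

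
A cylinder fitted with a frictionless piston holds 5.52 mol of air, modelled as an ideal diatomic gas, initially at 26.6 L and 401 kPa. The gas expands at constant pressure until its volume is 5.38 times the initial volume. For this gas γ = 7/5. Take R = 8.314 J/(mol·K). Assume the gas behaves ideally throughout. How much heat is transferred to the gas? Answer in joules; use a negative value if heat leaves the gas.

T₁ = P₁V₁/(nR) = 401×26.6/(5.52×8.314) = 232 K.
Isobaric: P stays 401 kPa; V/T = const ⇒ T₂ = 1250 K, V₂ = 143 L.
W = PΔV = 401×(143−26.6) kPa·L = 46700 J.
ΔU = nCvΔT = 5.52×20.8×(1250−232) = 117000 J.
Q = ΔU + W = nCpΔT = 164000 J.

164000 J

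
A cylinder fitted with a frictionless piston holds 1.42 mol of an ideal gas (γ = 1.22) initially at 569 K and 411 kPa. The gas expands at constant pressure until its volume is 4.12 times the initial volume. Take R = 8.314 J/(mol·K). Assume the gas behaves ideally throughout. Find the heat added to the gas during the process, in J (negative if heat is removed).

116000 J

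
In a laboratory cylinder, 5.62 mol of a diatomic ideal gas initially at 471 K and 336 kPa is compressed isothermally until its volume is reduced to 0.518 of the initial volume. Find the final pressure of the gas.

649 kPa

V₁ = nRT₁/P₁ = 5.62×8.314×471/336 = 65.5 L.
Isothermal: T stays 471 K; PV = const ⇒ V₂ = 33.9 L, P₂ = 649 kPa.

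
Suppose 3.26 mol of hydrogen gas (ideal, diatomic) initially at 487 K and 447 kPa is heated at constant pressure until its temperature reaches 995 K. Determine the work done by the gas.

13800 J

V₁ = nRT₁/P₁ = 3.26×8.314×487/447 = 29.5 L.
Isobaric: P stays 447 kPa; V/T = const ⇒ T₂ = 995 K, V₂ = 60.3 L.
W = PΔV = 447×(60.3−29.5) kPa·L = 13800 J.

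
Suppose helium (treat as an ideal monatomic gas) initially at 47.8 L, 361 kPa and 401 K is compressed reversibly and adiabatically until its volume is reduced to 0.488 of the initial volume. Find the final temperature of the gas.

647 K

Adiabatic: TV^(γ−1) = const ⇒ T₂ = 401×(2.05)^0.667 = 647 K; PV^γ = const ⇒ P₂ = 1190 kPa.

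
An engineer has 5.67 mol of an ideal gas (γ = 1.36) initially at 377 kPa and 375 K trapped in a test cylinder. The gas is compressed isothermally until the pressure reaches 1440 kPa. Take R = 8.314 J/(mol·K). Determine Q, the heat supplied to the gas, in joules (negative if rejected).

-23700 J

V₁ = nRT₁/P₁ = 5.67×8.314×375/377 = 46.9 L.
Isothermal: T stays 375 K; PV = const ⇒ V₂ = 12.3 L, P₂ = 1440 kPa.
ΔU = 0 (ideal gas, T constant).
W = nRT ln(V₂/V₁) = 5.67×8.314×375×ln(0.262) = -23700 J.
Q = ΔU + W = -23700 J.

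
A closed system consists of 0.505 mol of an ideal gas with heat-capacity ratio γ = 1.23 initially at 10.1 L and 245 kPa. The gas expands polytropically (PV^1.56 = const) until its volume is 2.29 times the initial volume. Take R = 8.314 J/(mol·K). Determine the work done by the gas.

1640 J

T₁ = P₁V₁/(nR) = 245×10.1/(0.505×8.314) = 589 K.
Polytropic n=1.56: T₂ = T₁(V₁/V₂)^(n−1) = 589×(0.437)^0.56 = 371 K; P₂ = P₁(V₁/V₂)^n = 67.3 kPa.
W = (P₁V₁−P₂V₂)/(n−1) = (245×10.1−67.3×23.1)/0.56 = 1640 J.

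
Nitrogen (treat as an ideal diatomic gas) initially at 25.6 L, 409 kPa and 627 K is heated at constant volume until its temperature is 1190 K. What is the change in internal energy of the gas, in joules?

23500 J

n = P₁V₁/(RT₁) = 409×25.6/(8.314×627) = 2.01 mol.
Isochoric: V stays 25.6 L; P/T = const ⇒ T₂ = 1190 K, P₂ = 776 kPa.
For an ideal gas ΔU = nCvΔT with Cv = (5/2)R = 20.8 J/(mol·K).
ΔU = 2.01×20.8×(1190−627) = 23500 J.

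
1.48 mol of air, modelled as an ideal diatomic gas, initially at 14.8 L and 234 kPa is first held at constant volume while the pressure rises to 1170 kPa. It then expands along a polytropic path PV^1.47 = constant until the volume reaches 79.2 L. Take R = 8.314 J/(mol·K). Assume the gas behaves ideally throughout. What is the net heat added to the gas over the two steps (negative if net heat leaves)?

T₁ = P₁V₁/(nR) = 234×14.8/(1.48×8.314) = 281 K.
Step 1 — Isochoric: V stays 14.8 L; P/T = const ⇒ T₂ = 1410 K, P₂ = 1170 kPa.
W = 0 (no volume change).
ΔU = nCvΔT = 1.48×20.8×(1410−281) = 34600 J.
Q = ΔU = 34600 J.
State after step 1: P = 1170 kPa, V = 14.8 L, T = 1410 K.
Step 2 — Polytropic n=1.47: T₂ = T₁(V₁/V₂)^(n−1) = 1410×(0.187)^0.47 = 640 K; P₂ = P₁(V₁/V₂)^n = 99.4 kPa.
W = (P₁V₁−P₂V₂)/(n−1) = (1170×14.8−99.4×79.2)/0.47 = 20100 J.
ΔU = nCvΔT = 1.48×20.8×(640−1410) = -23600 J.
Q = ΔU + W = -3520 J.
Net over both steps: W = 20100 J, Q = 31100 J, ΔU = 11000 J.

31100 J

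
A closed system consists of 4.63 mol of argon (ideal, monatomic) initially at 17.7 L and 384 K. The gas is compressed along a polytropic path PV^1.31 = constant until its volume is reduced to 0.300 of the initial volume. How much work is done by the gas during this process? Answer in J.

P₁ = nRT₁/V₁ = 4.63×8.314×384/17.7 = 835 kPa.
Polytropic n=1.31: T₂ = T₁(V₁/V₂)^(n−1) = 384×(3.33)^0.31 = 558 K; P₂ = P₁(V₁/V₂)^n = 4040 kPa.
W = (P₁V₁−P₂V₂)/(n−1) = (835×17.7−4040×5.31)/0.31 = -21600 J.

-21600 J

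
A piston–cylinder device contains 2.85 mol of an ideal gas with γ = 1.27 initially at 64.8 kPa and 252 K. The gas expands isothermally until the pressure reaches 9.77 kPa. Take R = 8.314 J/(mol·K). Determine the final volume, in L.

611 L

V₁ = nRT₁/P₁ = 2.85×8.314×252/64.8 = 92.1 L.
Isothermal: T stays 252 K; PV = const ⇒ V₂ = 611 L, P₂ = 9.77 kPa.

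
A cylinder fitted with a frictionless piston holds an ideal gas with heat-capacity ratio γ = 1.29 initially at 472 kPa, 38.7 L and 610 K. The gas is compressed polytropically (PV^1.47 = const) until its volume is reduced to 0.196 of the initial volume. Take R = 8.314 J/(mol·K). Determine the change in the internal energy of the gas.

n = P₁V₁/(RT₁) = 472×38.7/(8.314×610) = 3.60 mol.
Polytropic n=1.47: T₂ = T₁(V₁/V₂)^(n−1) = 610×(5.10)^0.47 = 1310 K; P₂ = P₁(V₁/V₂)^n = 5180 kPa.
For an ideal gas ΔU = nCvΔT with Cv = R/(γ−1) = 28.7 J/(mol·K).
ΔU = 3.60×28.7×(1310−610) = 72500 J.

72500 J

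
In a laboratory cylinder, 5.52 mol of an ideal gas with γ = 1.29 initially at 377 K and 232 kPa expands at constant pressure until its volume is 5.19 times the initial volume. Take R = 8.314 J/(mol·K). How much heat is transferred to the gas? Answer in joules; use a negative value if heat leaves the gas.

322000 J

V₁ = nRT₁/P₁ = 5.52×8.314×377/232 = 74.6 L.
Isobaric: P stays 232 kPa; V/T = const ⇒ T₂ = 1960 K, V₂ = 387 L.
W = PΔV = 232×(387−74.6) kPa·L = 72500 J.
ΔU = nCvΔT = 5.52×28.7×(1960−377) = 250000 J.
Q = ΔU + W = nCpΔT = 322000 J.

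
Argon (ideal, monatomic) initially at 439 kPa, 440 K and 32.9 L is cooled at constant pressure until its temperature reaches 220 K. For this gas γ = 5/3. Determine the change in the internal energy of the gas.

-10800 J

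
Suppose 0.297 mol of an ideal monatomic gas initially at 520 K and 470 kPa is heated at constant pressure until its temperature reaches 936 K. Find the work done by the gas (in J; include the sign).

1030 J

V₁ = nRT₁/P₁ = 0.297×8.314×520/470 = 2.73 L.
Isobaric: P stays 470 kPa; V/T = const ⇒ T₂ = 936 K, V₂ = 4.92 L.
W = PΔV = 470×(4.92−2.73) kPa·L = 1030 J.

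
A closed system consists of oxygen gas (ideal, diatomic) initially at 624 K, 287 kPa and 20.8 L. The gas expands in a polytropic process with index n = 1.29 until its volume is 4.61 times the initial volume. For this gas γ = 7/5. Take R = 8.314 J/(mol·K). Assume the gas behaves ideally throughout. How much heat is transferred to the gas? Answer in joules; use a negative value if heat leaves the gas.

2030 J

n = P₁V₁/(RT₁) = 287×20.8/(8.314×624) = 1.15 mol.
Polytropic n=1.29: T₂ = T₁(V₁/V₂)^(n−1) = 624×(0.217)^0.29 = 401 K; P₂ = P₁(V₁/V₂)^n = 40.0 kPa.
W = (P₁V₁−P₂V₂)/(n−1) = (287×20.8−40.0×95.9)/0.29 = 7370 J.
ΔU = nCvΔT = 1.15×20.8×(401−624) = -5340 J.
Q = ΔU + W = 2030 J.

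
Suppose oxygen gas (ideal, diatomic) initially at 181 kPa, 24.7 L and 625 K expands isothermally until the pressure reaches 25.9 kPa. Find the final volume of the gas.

173 L

Isothermal: T stays 625 K; PV = const ⇒ V₂ = 173 L, P₂ = 25.9 kPa.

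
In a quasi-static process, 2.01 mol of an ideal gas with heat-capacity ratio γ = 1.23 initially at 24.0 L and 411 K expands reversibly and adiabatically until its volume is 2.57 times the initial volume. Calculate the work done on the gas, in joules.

P₁ = nRT₁/V₁ = 2.01×8.314×411/24.0 = 286 kPa.
Adiabatic: TV^(γ−1) = const ⇒ T₂ = 411×(0.389)^0.230 = 331 K; PV^γ = const ⇒ P₂ = 89.6 kPa.
ΔU = nCvΔT = 2.01×36.1×(331−411) = -5830 J.
Q = 0 for an adiabatic process, so W = −ΔU = 5830 J.
Work done on the gas = −W_by = -5830 J.

-5830 J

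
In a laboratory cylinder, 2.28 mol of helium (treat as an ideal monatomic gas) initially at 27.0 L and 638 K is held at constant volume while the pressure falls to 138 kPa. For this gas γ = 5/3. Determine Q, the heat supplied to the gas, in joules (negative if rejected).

P₁ = nRT₁/V₁ = 2.28×8.314×638/27.0 = 448 kPa.
Isochoric: V stays 27.0 L; P/T = const ⇒ T₂ = 197 K, P₂ = 138 kPa.
W = 0 (no volume change).
ΔU = nCvΔT = 2.28×12.5×(197−638) = -12600 J.
Q = ΔU = -12600 J.

-12600 J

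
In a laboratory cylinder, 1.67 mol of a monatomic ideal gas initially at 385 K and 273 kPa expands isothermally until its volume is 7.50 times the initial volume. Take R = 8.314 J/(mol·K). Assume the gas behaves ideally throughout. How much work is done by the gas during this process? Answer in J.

V₁ = nRT₁/P₁ = 1.67×8.314×385/273 = 19.6 L.
Isothermal: T stays 385 K; PV = const ⇒ V₂ = 147 L, P₂ = 36.4 kPa.
W = nRT ln(V₂/V₁) = 1.67×8.314×385×ln(7.50) = 10800 J.

10800 J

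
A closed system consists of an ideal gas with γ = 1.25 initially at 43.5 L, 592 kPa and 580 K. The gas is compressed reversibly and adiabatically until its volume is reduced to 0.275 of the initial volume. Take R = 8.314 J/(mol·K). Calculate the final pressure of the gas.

Adiabatic: TV^(γ−1) = const ⇒ T₂ = 580×(3.64)^0.250 = 801 K; PV^γ = const ⇒ P₂ = 2970 kPa.

2970 kPa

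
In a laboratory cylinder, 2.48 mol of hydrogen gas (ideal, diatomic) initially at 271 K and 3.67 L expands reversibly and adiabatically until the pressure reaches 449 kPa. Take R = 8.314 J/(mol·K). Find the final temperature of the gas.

191 K

P₁ = nRT₁/V₁ = 2.48×8.314×271/3.67 = 1520 kPa.
Adiabatic: T₂/T₁ = (P₂/P₁)^((γ−1)/γ) ⇒ T₂ = 271×(0.295)^0.286 = 191 K; V₂ = 8.78 L.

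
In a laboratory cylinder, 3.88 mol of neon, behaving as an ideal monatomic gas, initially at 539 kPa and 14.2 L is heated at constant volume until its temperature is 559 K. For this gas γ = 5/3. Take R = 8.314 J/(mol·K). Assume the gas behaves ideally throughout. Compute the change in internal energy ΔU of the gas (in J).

15600 J

T₁ = P₁V₁/(nR) = 539×14.2/(3.88×8.314) = 237 K.
Isochoric: V stays 14.2 L; P/T = const ⇒ T₂ = 559 K, P₂ = 1270 kPa.
For an ideal gas ΔU = nCvΔT with Cv = (3/2)R = 12.5 J/(mol·K).
ΔU = 3.88×12.5×(559−237) = 15600 J.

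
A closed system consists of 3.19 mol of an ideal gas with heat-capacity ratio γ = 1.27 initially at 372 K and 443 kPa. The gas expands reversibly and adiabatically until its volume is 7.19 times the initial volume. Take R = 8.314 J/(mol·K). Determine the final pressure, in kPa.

V₁ = nRT₁/P₁ = 3.19×8.314×372/443 = 22.3 L.
Adiabatic: TV^(γ−1) = const ⇒ T₂ = 372×(0.139)^0.270 = 218 K; PV^γ = const ⇒ P₂ = 36.2 kPa.

36.2 kPa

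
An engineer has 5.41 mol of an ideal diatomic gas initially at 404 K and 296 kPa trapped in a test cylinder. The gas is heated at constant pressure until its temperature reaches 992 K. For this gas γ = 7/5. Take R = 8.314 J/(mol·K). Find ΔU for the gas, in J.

66100 J

V₁ = nRT₁/P₁ = 5.41×8.314×404/296 = 61.4 L.
Isobaric: P stays 296 kPa; V/T = const ⇒ T₂ = 992 K, V₂ = 151 L.
For an ideal gas ΔU = nCvΔT with Cv = (5/2)R = 20.8 J/(mol·K).
ΔU = 5.41×20.8×(992−404) = 66100 J.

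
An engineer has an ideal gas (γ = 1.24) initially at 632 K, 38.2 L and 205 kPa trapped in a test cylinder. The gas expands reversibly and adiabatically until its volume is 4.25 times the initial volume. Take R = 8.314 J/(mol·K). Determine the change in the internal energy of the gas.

-9570 J

n = P₁V₁/(RT₁) = 205×38.2/(8.314×632) = 1.49 mol.
Adiabatic: TV^(γ−1) = const ⇒ T₂ = 632×(0.235)^0.240 = 447 K; PV^γ = const ⇒ P₂ = 34.1 kPa.
For an ideal gas ΔU = nCvΔT with Cv = R/(γ−1) = 34.6 J/(mol·K).
ΔU = 1.49×34.6×(447−632) = -9570 J.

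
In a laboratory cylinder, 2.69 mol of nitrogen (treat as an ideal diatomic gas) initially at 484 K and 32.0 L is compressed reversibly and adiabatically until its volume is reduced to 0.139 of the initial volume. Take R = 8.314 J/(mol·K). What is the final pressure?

5360 kPa

P₁ = nRT₁/V₁ = 2.69×8.314×484/32.0 = 338 kPa.
Adiabatic: TV^(γ−1) = const ⇒ T₂ = 484×(7.19)^0.400 = 1070 K; PV^γ = const ⇒ P₂ = 5360 kPa.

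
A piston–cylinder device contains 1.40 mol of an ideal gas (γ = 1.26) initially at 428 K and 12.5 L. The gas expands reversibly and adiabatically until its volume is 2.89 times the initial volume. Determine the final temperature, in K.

325 K

P₁ = nRT₁/V₁ = 1.40×8.314×428/12.5 = 399 kPa.
Adiabatic: TV^(γ−1) = const ⇒ T₂ = 428×(0.346)^0.260 = 325 K; PV^γ = const ⇒ P₂ = 105 kPa.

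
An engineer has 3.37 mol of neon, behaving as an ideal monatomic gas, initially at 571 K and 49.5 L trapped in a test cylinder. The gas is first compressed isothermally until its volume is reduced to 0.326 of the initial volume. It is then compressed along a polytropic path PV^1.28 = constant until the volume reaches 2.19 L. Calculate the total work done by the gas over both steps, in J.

P₁ = nRT₁/V₁ = 3.37×8.314×571/49.5 = 323 kPa.
Step 1 — Isothermal: T stays 571 K; PV = const ⇒ V₂ = 16.1 L, P₂ = 991 kPa.
ΔU = 0 (ideal gas, T constant).
W = nRT ln(V₂/V₁) = 3.37×8.314×571×ln(0.326) = -17900 J.
Q = ΔU + W = -17900 J.
State after step 1: P = 991 kPa, V = 16.1 L, T = 571 K.
Step 2 — Polytropic n=1.28: T₂ = T₁(V₁/V₂)^(n−1) = 571×(7.37)^0.28 = 999 K; P₂ = P₁(V₁/V₂)^n = 12800 kPa.
W = (P₁V₁−P₂V₂)/(n−1) = (991×16.1−12800×2.19)/0.28 = -42800 J.
ΔU = nCvΔT = 3.37×12.5×(999−571) = 18000 J.
Q = ΔU + W = -24800 J.
Net over both steps: W = -60700 J, Q = -42800 J, ΔU = 18000 J.

-60700 J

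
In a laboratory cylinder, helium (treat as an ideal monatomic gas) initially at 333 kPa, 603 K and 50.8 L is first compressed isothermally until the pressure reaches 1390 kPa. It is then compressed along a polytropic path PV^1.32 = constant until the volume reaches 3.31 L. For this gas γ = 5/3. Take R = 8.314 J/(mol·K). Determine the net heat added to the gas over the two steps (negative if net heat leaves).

-38400 J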